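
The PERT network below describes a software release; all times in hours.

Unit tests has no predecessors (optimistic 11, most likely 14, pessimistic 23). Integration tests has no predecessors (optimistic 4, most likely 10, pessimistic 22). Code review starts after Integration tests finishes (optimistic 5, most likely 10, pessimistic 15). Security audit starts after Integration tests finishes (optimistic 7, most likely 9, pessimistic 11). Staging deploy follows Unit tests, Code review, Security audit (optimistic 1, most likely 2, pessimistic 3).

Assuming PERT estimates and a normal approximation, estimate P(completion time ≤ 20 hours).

te_Unit tests = (11 + 4·14 + 23)/6 = 90/6 = 15; σ²_Unit tests = ((23−11)/6)² = 4.000
te_Integration tests = (4 + 4·10 + 22)/6 = 66/6 = 11; σ²_Integration tests = ((22−4)/6)² = 9.000
te_Code review = (5 + 4·10 + 15)/6 = 60/6 = 10; σ²_Code review = ((15−5)/6)² = 2.778
te_Security audit = (7 + 4·9 + 11)/6 = 54/6 = 9; σ²_Security audit = ((11−7)/6)² = 0.444
te_Staging deploy = (1 + 4·2 + 3)/6 = 12/6 = 2; σ²_Staging deploy = ((3−1)/6)² = 0.111

Forward pass:
ES_Unit tests = 0; EF_Unit tests = 15
ES_Integration tests = 0; EF_Integration tests = 11
ES_Code review = 11; EF_Code review = 11+10 = 21
ES_Security audit = 11; EF_Security audit = 11+9 = 20
ES_Staging deploy = max(EF_Unit tests=15, EF_Code review=21, EF_Security audit=20) = 21; EF_Staging deploy = 21+2 = 23
Expected project duration μ = 23 hours. Critical path: Integration tests → Code review → Staging deploy.

Variance along critical path = 9.000 + 2.778 + 0.111 = 11.889; σ = √11.889 = 3.448 hours.
Z = (20 − 23) / 3.448 = -0.870
P(T ≤ 20) = Φ(-0.870) ≈ 0.192

0.192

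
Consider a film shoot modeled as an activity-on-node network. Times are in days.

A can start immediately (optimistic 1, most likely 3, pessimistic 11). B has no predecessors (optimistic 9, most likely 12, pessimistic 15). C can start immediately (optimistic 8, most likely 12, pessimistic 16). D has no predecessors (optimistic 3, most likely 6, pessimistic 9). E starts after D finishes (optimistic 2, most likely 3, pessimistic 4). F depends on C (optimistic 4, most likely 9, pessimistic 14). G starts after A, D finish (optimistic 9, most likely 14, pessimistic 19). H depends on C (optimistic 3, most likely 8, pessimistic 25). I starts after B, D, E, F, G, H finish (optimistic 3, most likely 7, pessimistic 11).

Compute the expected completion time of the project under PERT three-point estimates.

te_A = (1 + 4·3 + 11)/6 = 24/6 = 4
te_B = (9 + 4·12 + 15)/6 = 72/6 = 12
te_C = (8 + 4·12 + 16)/6 = 72/6 = 12
te_D = (3 + 4·6 + 9)/6 = 36/6 = 6
te_E = (2 + 4·3 + 4)/6 = 18/6 = 3
te_F = (4 + 4·9 + 14)/6 = 54/6 = 9
te_G = (9 + 4·14 + 19)/6 = 84/6 = 14
te_H = (3 + 4·8 + 25)/6 = 60/6 = 10
te_I = (3 + 4·7 + 11)/6 = 42/6 = 7

Forward pass:
ES_A = 0; EF_A = 4
ES_B = 0; EF_B = 12
ES_C = 0; EF_C = 12
ES_D = 0; EF_D = 6
ES_E = 6; EF_E = 6+3 = 9
ES_F = 12; EF_F = 12+9 = 21
ES_G = max(EF_A=4, EF_D=6) = 6; EF_G = 6+14 = 20
ES_H = 12; EF_H = 12+10 = 22
ES_I = max(EF_B=12, EF_D=6, EF_E=9, EF_F=21, EF_G=20, EF_H=22) = 22; EF_I = 22+7 = 29
Expected project duration μ = 29 days. Critical path: C → H → I.

29 days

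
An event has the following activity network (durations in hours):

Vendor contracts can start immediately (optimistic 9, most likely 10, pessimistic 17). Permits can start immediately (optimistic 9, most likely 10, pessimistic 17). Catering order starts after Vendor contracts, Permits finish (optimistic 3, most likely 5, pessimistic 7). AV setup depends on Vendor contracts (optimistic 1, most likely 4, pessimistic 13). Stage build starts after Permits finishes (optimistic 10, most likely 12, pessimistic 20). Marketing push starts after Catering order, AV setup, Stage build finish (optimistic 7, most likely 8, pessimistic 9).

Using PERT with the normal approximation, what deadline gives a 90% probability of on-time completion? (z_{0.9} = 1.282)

te_Vendor contracts = (9 + 4·10 + 17)/6 = 66/6 = 11; σ²_Vendor contracts = ((17−9)/6)² = 1.778
te_Permits = (9 + 4·10 + 17)/6 = 66/6 = 11; σ²_Permits = ((17−9)/6)² = 1.778
te_Catering order = (3 + 4·5 + 7)/6 = 30/6 = 5; σ²_Catering order = ((7−3)/6)² = 0.444
te_AV setup = (1 + 4·4 + 13)/6 = 30/6 = 5; σ²_AV setup = ((13−1)/6)² = 4.000
te_Stage build = (10 + 4·12 + 20)/6 = 78/6 = 13; σ²_Stage build = ((20−10)/6)² = 2.778
te_Marketing push = (7 + 4·8 + 9)/6 = 48/6 = 8; σ²_Marketing push = ((9−7)/6)² = 0.111

Forward pass:
ES_Vendor contracts = 0; EF_Vendor contracts = 11
ES_Permits = 0; EF_Permits = 11
ES_Catering order = max(EF_Vendor contracts=11, EF_Permits=11) = 11; EF_Catering order = 11+5 = 16
ES_AV setup = 11; EF_AV setup = 11+5 = 16
ES_Stage build = 11; EF_Stage build = 11+13 = 24
ES_Marketing push = max(EF_Catering order=16, EF_AV setup=16, EF_Stage build=24) = 24; EF_Marketing push = 24+8 = 32
Expected project duration μ = 32 hours. Critical path: Permits → Stage build → Marketing push.

Variance along critical path = 1.778 + 2.778 + 0.111 = 4.667; σ = 2.160 hours.
D = μ + z·σ = 32 + 1.282·2.160 = 34.8 hours

34.8 hours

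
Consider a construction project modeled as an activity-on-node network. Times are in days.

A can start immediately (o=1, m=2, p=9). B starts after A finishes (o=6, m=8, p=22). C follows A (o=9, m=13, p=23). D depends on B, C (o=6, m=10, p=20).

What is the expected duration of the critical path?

te_A = (1 + 4·2 + 9)/6 = 18/6 = 3
te_B = (6 + 4·8 + 22)/6 = 60/6 = 10
te_C = (9 + 4·13 + 23)/6 = 84/6 = 14
te_D = (6 + 4·10 + 20)/6 = 66/6 = 11

Forward pass:
ES_A = 0; EF_A = 3
ES_B = 3; EF_B = 3+10 = 13
ES_C = 3; EF_C = 3+14 = 17
ES_D = max(EF_B=13, EF_C=17) = 17; EF_D = 17+11 = 28
Expected project duration μ = 28 days. Critical path: A → C → D.

28 days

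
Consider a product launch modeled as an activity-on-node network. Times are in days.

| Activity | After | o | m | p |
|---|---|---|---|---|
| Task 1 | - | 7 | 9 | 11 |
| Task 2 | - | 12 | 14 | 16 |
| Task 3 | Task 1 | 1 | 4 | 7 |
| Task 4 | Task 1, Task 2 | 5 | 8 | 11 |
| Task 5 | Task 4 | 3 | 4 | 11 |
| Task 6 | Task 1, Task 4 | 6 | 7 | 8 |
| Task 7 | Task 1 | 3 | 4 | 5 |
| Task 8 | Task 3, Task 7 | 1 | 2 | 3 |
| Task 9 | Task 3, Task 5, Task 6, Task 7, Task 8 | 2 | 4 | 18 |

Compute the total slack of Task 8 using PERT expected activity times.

14 days

te_Task 1 = (7 + 4·9 + 11)/6 = 54/6 = 9
te_Task 2 = (12 + 4·14 + 16)/6 = 84/6 = 14
te_Task 3 = (1 + 4·4 + 7)/6 = 24/6 = 4
te_Task 4 = (5 + 4·8 + 11)/6 = 48/6 = 8
te_Task 5 = (3 + 4·4 + 11)/6 = 30/6 = 5
te_Task 6 = (6 + 4·7 + 8)/6 = 42/6 = 7
te_Task 7 = (3 + 4·4 + 5)/6 = 24/6 = 4
te_Task 8 = (1 + 4·2 + 3)/6 = 12/6 = 2
te_Task 9 = (2 + 4·4 + 18)/6 = 36/6 = 6

Forward pass:
ES_Task 1 = 0; EF_Task 1 = 9
ES_Task 2 = 0; EF_Task 2 = 14
ES_Task 3 = 9; EF_Task 3 = 9+4 = 13
ES_Task 4 = max(EF_Task 1=9, EF_Task 2=14) = 14; EF_Task 4 = 14+8 = 22
ES_Task 5 = 22; EF_Task 5 = 22+5 = 27
ES_Task 6 = max(EF_Task 1=9, EF_Task 4=22) = 22; EF_Task 6 = 22+7 = 29
ES_Task 7 = 9; EF_Task 7 = 9+4 = 13
ES_Task 8 = max(EF_Task 3=13, EF_Task 7=13) = 13; EF_Task 8 = 13+2 = 15
ES_Task 9 = max(EF_Task 3=13, EF_Task 5=27, EF_Task 6=29, EF_Task 7=13, EF_Task 8=15) = 29; EF_Task 9 = 29+6 = 35
Expected project duration μ = 35 days. Critical path: Task 2 → Task 4 → Task 6 → Task 9.

Backward pass:
LF_Task 9 = 35; LS_Task 9 = 35−6 = 29
LF_Task 8 = LS_Task 9 = 29; LS_Task 8 = 29−2 = 27
LF_Task 7 = min(LS_Task 8=27, LS_Task 9=29) = 27; LS_Task 7 = 27−4 = 23
LF_Task 6 = LS_Task 9 = 29; LS_Task 6 = 29−7 = 22
LF_Task 5 = LS_Task 9 = 29; LS_Task 5 = 29−5 = 24
LF_Task 4 = min(LS_Task 5=24, LS_Task 6=22) = 22; LS_Task 4 = 22−8 = 14
LF_Task 3 = min(LS_Task 8=27, LS_Task 9=29) = 27; LS_Task 3 = 27−4 = 23
LF_Task 2 = LS_Task 4 = 14; LS_Task 2 = 14−14 = 0
LF_Task 1 = min(LS_Task 3=23, LS_Task 4=14, LS_Task 6=22, LS_Task 7=23) = 14; LS_Task 1 = 14−9 = 5
Slack_Task 8 = LS_Task 8 − ES_Task 8 = 27 − 13 = 14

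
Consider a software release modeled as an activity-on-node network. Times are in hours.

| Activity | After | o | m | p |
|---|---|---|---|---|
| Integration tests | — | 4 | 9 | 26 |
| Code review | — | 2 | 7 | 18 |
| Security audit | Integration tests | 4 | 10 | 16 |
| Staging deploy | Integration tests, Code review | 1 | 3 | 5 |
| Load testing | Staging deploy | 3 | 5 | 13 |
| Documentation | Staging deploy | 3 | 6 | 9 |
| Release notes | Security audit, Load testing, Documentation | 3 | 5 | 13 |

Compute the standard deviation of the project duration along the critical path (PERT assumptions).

te_Integration tests = (4 + 4·9 + 26)/6 = 66/6 = 11; σ²_Integration tests = ((26−4)/6)² = 13.444
te_Code review = (2 + 4·7 + 18)/6 = 48/6 = 8; σ²_Code review = ((18−2)/6)² = 7.111
te_Security audit = (4 + 4·10 + 16)/6 = 60/6 = 10; σ²_Security audit = ((16−4)/6)² = 4.000
te_Staging deploy = (1 + 4·3 + 5)/6 = 18/6 = 3; σ²_Staging deploy = ((5−1)/6)² = 0.444
te_Load testing = (3 + 4·5 + 13)/6 = 36/6 = 6; σ²_Load testing = ((13−3)/6)² = 2.778
te_Documentation = (3 + 4·6 + 9)/6 = 36/6 = 6; σ²_Documentation = ((9−3)/6)² = 1.000
te_Release notes = (3 + 4·5 + 13)/6 = 36/6 = 6; σ²_Release notes = ((13−3)/6)² = 2.778

Forward pass:
ES_Integration tests = 0; EF_Integration tests = 11
ES_Code review = 0; EF_Code review = 8
ES_Security audit = 11; EF_Security audit = 11+10 = 21
ES_Staging deploy = max(EF_Integration tests=11, EF_Code review=8) = 11; EF_Staging deploy = 11+3 = 14
ES_Load testing = 14; EF_Load testing = 14+6 = 20
ES_Documentation = 14; EF_Documentation = 14+6 = 20
ES_Release notes = max(EF_Security audit=21, EF_Load testing=20, EF_Documentation=20) = 21; EF_Release notes = 21+6 = 27
Expected project duration μ = 27 hours. Critical path: Integration tests → Security audit → Release notes.

Variance along critical path = 13.444 + 4.000 + 2.778 = 20.222
σ = √20.222 = 4.497 hours

4.50 hours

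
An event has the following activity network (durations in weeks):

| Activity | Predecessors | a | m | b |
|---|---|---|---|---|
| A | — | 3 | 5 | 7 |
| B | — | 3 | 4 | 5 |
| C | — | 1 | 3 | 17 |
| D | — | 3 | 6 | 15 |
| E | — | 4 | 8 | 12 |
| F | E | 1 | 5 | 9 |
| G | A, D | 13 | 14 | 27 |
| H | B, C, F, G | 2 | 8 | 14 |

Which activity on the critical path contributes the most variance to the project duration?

G

te_A = (3 + 4·5 + 7)/6 = 30/6 = 5; σ²_A = ((7−3)/6)² = 0.444
te_B = (3 + 4·4 + 5)/6 = 24/6 = 4; σ²_B = ((5−3)/6)² = 0.111
te_C = (1 + 4·3 + 17)/6 = 30/6 = 5; σ²_C = ((17−1)/6)² = 7.111
te_D = (3 + 4·6 + 15)/6 = 42/6 = 7; σ²_D = ((15−3)/6)² = 4.000
te_E = (4 + 4·8 + 12)/6 = 48/6 = 8; σ²_E = ((12−4)/6)² = 1.778
te_F = (1 + 4·5 + 9)/6 = 30/6 = 5; σ²_F = ((9−1)/6)² = 1.778
te_G = (13 + 4·14 + 27)/6 = 96/6 = 16; σ²_G = ((27−13)/6)² = 5.444
te_H = (2 + 4·8 + 14)/6 = 48/6 = 8; σ²_H = ((14−2)/6)² = 4.000

Forward pass:
ES_A = 0; EF_A = 5
ES_B = 0; EF_B = 4
ES_C = 0; EF_C = 5
ES_D = 0; EF_D = 7
ES_E = 0; EF_E = 8
ES_F = 8; EF_F = 8+5 = 13
ES_G = max(EF_A=5, EF_D=7) = 7; EF_G = 7+16 = 23
ES_H = max(EF_B=4, EF_C=5, EF_F=13, EF_G=23) = 23; EF_H = 23+8 = 31
Expected project duration μ = 31 weeks. Critical path: D → G → H.

Variances on critical path: σ²_D=4.000, σ²_G=5.444, σ²_H=4.000.
Largest is σ²_G = 5.444.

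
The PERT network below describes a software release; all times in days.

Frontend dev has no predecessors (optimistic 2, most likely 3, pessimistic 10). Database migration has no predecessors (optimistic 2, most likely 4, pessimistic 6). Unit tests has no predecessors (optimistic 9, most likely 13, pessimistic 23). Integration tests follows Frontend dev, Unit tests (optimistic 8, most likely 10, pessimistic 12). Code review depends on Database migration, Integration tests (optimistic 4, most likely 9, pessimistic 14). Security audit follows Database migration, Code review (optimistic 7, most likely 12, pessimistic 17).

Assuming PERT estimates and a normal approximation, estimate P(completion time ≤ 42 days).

te_Frontend dev = (2 + 4·3 + 10)/6 = 24/6 = 4; σ²_Frontend dev = ((10−2)/6)² = 1.778
te_Database migration = (2 + 4·4 + 6)/6 = 24/6 = 4; σ²_Database migration = ((6−2)/6)² = 0.444
te_Unit tests = (9 + 4·13 + 23)/6 = 84/6 = 14; σ²_Unit tests = ((23−9)/6)² = 5.444
te_Integration tests = (8 + 4·10 + 12)/6 = 60/6 = 10; σ²_Integration tests = ((12−8)/6)² = 0.444
te_Code review = (4 + 4·9 + 14)/6 = 54/6 = 9; σ²_Code review = ((14−4)/6)² = 2.778
te_Security audit = (7 + 4·12 + 17)/6 = 72/6 = 12; σ²_Security audit = ((17−7)/6)² = 2.778

Forward pass:
ES_Frontend dev = 0; EF_Frontend dev = 4
ES_Database migration = 0; EF_Database migration = 4
ES_Unit tests = 0; EF_Unit tests = 14
ES_Integration tests = max(EF_Frontend dev=4, EF_Unit tests=14) = 14; EF_Integration tests = 14+10 = 24
ES_Code review = max(EF_Database migration=4, EF_Integration tests=24) = 24; EF_Code review = 24+9 = 33
ES_Security audit = max(EF_Database migration=4, EF_Code review=33) = 33; EF_Security audit = 33+12 = 45
Expected project duration μ = 45 days. Critical path: Unit tests → Integration tests → Code review → Security audit.

Variance along critical path = 5.444 + 0.444 + 2.778 + 2.778 = 11.444; σ = √11.444 = 3.383 days.
Z = (42 − 45) / 3.383 = -0.887
P(T ≤ 42) = Φ(-0.887) ≈ 0.188

0.188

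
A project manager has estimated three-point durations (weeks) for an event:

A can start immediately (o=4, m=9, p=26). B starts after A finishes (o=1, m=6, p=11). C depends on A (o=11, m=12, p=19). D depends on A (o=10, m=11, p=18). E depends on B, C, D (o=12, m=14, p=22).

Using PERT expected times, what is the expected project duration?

te_A = (4 + 4·9 + 26)/6 = 66/6 = 11
te_B = (1 + 4·6 + 11)/6 = 36/6 = 6
te_C = (11 + 4·12 + 19)/6 = 78/6 = 13
te_D = (10 + 4·11 + 18)/6 = 72/6 = 12
te_E = (12 + 4·14 + 22)/6 = 90/6 = 15

Forward pass:
ES_A = 0; EF_A = 11
ES_B = 11; EF_B = 11+6 = 17
ES_C = 11; EF_C = 11+13 = 24
ES_D = 11; EF_D = 11+12 = 23
ES_E = max(EF_B=17, EF_C=24, EF_D=23) = 24; EF_E = 24+15 = 39
Expected project duration μ = 39 weeks. Critical path: A → C → E.

39 weeks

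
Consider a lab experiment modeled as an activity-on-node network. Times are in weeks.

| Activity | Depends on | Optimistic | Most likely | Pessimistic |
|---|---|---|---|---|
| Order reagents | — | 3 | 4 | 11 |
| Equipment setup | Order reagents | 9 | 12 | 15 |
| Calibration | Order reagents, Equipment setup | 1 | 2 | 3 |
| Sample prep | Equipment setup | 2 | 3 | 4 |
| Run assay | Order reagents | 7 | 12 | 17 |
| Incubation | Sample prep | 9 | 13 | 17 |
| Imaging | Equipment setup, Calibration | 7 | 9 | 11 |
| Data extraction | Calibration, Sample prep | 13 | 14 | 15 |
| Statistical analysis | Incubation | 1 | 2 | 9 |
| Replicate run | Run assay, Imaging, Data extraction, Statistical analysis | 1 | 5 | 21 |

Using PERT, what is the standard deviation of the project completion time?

4.19 weeks

te_Order reagents = (3 + 4·4 + 11)/6 = 30/6 = 5; σ²_Order reagents = ((11−3)/6)² = 1.778
te_Equipment setup = (9 + 4·12 + 15)/6 = 72/6 = 12; σ²_Equipment setup = ((15−9)/6)² = 1.000
te_Calibration = (1 + 4·2 + 3)/6 = 12/6 = 2; σ²_Calibration = ((3−1)/6)² = 0.111
te_Sample prep = (2 + 4·3 + 4)/6 = 18/6 = 3; σ²_Sample prep = ((4−2)/6)² = 0.111
te_Run assay = (7 + 4·12 + 17)/6 = 72/6 = 12; σ²_Run assay = ((17−7)/6)² = 2.778
te_Incubation = (9 + 4·13 + 17)/6 = 78/6 = 13; σ²_Incubation = ((17−9)/6)² = 1.778
te_Imaging = (7 + 4·9 + 11)/6 = 54/6 = 9; σ²_Imaging = ((11−7)/6)² = 0.444
te_Data extraction = (13 + 4·14 + 15)/6 = 84/6 = 14; σ²_Data extraction = ((15−13)/6)² = 0.111
te_Statistical analysis = (1 + 4·2 + 9)/6 = 18/6 = 3; σ²_Statistical analysis = ((9−1)/6)² = 1.778
te_Replicate run = (1 + 4·5 + 21)/6 = 42/6 = 7; σ²_Replicate run = ((21−1)/6)² = 11.111

Forward pass:
ES_Order reagents = 0; EF_Order reagents = 5
ES_Equipment setup = 5; EF_Equipment setup = 5+12 = 17
ES_Calibration = max(EF_Order reagents=5, EF_Equipment setup=17) = 17; EF_Calibration = 17+2 = 19
ES_Sample prep = 17; EF_Sample prep = 17+3 = 20
ES_Run assay = 5; EF_Run assay = 5+12 = 17
ES_Incubation = 20; EF_Incubation = 20+13 = 33
ES_Imaging = max(EF_Equipment setup=17, EF_Calibration=19) = 19; EF_Imaging = 19+9 = 28
ES_Data extraction = max(EF_Calibration=19, EF_Sample prep=20) = 20; EF_Data extraction = 20+14 = 34
ES_Statistical analysis = 33; EF_Statistical analysis = 33+3 = 36
ES_Replicate run = max(EF_Run assay=17, EF_Imaging=28, EF_Data extraction=34, EF_Statistical analysis=36) = 36; EF_Replicate run = 36+7 = 43
Expected project duration μ = 43 weeks. Critical path: Order reagents → Equipment setup → Sample prep → Incubation → Statistical analysis → Replicate run.

Variance along critical path = 1.778 + 1.000 + 0.111 + 1.778 + 1.778 + 11.111 = 17.556
σ = √17.556 = 4.190 weeks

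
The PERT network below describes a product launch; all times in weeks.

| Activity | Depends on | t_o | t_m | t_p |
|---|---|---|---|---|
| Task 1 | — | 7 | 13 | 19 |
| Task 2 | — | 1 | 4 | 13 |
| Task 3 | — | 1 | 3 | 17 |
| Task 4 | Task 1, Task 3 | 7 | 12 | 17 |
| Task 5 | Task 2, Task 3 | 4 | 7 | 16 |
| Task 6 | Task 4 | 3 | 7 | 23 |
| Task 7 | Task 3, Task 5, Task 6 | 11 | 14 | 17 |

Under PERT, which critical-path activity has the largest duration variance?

Task 6

te_Task 1 = (7 + 4·13 + 19)/6 = 78/6 = 13; σ²_Task 1 = ((19−7)/6)² = 4.000
te_Task 2 = (1 + 4·4 + 13)/6 = 30/6 = 5; σ²_Task 2 = ((13−1)/6)² = 4.000
te_Task 3 = (1 + 4·3 + 17)/6 = 30/6 = 5; σ²_Task 3 = ((17−1)/6)² = 7.111
te_Task 4 = (7 + 4·12 + 17)/6 = 72/6 = 12; σ²_Task 4 = ((17−7)/6)² = 2.778
te_Task 5 = (4 + 4·7 + 16)/6 = 48/6 = 8; σ²_Task 5 = ((16−4)/6)² = 4.000
te_Task 6 = (3 + 4·7 + 23)/6 = 54/6 = 9; σ²_Task 6 = ((23−3)/6)² = 11.111
te_Task 7 = (11 + 4·14 + 17)/6 = 84/6 = 14; σ²_Task 7 = ((17−11)/6)² = 1.000

Forward pass:
ES_Task 1 = 0; EF_Task 1 = 13
ES_Task 2 = 0; EF_Task 2 = 5
ES_Task 3 = 0; EF_Task 3 = 5
ES_Task 4 = max(EF_Task 1=13, EF_Task 3=5) = 13; EF_Task 4 = 13+12 = 25
ES_Task 5 = max(EF_Task 2=5, EF_Task 3=5) = 5; EF_Task 5 = 5+8 = 13
ES_Task 6 = 25; EF_Task 6 = 25+9 = 34
ES_Task 7 = max(EF_Task 3=5, EF_Task 5=13, EF_Task 6=34) = 34; EF_Task 7 = 34+14 = 48
Expected project duration μ = 48 weeks. Critical path: Task 1 → Task 4 → Task 6 → Task 7.

Variances on critical path: σ²_Task 1=4.000, σ²_Task 4=2.778, σ²_Task 6=11.111, σ²_Task 7=1.000.
Largest is σ²_Task 6 = 11.111.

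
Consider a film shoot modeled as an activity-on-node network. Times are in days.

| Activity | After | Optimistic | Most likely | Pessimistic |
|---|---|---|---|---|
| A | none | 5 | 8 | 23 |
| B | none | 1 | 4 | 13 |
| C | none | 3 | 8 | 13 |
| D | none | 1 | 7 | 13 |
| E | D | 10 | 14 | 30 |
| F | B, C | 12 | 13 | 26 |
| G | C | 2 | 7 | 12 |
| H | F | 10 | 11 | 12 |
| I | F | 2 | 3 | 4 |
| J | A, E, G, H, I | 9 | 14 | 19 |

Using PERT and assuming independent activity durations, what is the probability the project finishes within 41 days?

0.018

te_A = (5 + 4·8 + 23)/6 = 60/6 = 10; σ²_A = ((23−5)/6)² = 9.000
te_B = (1 + 4·4 + 13)/6 = 30/6 = 5; σ²_B = ((13−1)/6)² = 4.000
te_C = (3 + 4·8 + 13)/6 = 48/6 = 8; σ²_C = ((13−3)/6)² = 2.778
te_D = (1 + 4·7 + 13)/6 = 42/6 = 7; σ²_D = ((13−1)/6)² = 4.000
te_E = (10 + 4·14 + 30)/6 = 96/6 = 16; σ²_E = ((30−10)/6)² = 11.111
te_F = (12 + 4·13 + 26)/6 = 90/6 = 15; σ²_F = ((26−12)/6)² = 5.444
te_G = (2 + 4·7 + 12)/6 = 42/6 = 7; σ²_G = ((12−2)/6)² = 2.778
te_H = (10 + 4·11 + 12)/6 = 66/6 = 11; σ²_H = ((12−10)/6)² = 0.111
te_I = (2 + 4·3 + 4)/6 = 18/6 = 3; σ²_I = ((4−2)/6)² = 0.111
te_J = (9 + 4·14 + 19)/6 = 84/6 = 14; σ²_J = ((19−9)/6)² = 2.778

Forward pass:
ES_A = 0; EF_A = 10
ES_B = 0; EF_B = 5
ES_C = 0; EF_C = 8
ES_D = 0; EF_D = 7
ES_E = 7; EF_E = 7+16 = 23
ES_F = max(EF_B=5, EF_C=8) = 8; EF_F = 8+15 = 23
ES_G = 8; EF_G = 8+7 = 15
ES_H = 23; EF_H = 23+11 = 34
ES_I = 23; EF_I = 23+3 = 26
ES_J = max(EF_A=10, EF_E=23, EF_G=15, EF_H=34, EF_I=26) = 34; EF_J = 34+14 = 48
Expected project duration μ = 48 days. Critical path: C → F → H → J.

Variance along critical path = 2.778 + 5.444 + 0.111 + 2.778 = 11.111; σ = √11.111 = 3.333 days.
Z = (41 − 48) / 3.333 = -2.100
P(T ≤ 41) = Φ(-2.100) ≈ 0.018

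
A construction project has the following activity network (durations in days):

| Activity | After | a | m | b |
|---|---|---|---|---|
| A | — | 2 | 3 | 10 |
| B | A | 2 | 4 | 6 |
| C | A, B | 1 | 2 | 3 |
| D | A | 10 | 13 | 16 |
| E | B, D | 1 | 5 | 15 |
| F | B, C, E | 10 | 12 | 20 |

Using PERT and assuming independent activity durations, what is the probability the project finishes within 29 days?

0.017

te_A = (2 + 4·3 + 10)/6 = 24/6 = 4; σ²_A = ((10−2)/6)² = 1.778
te_B = (2 + 4·4 + 6)/6 = 24/6 = 4; σ²_B = ((6−2)/6)² = 0.444
te_C = (1 + 4·2 + 3)/6 = 12/6 = 2; σ²_C = ((3−1)/6)² = 0.111
te_D = (10 + 4·13 + 16)/6 = 78/6 = 13; σ²_D = ((16−10)/6)² = 1.000
te_E = (1 + 4·5 + 15)/6 = 36/6 = 6; σ²_E = ((15−1)/6)² = 5.444
te_F = (10 + 4·12 + 20)/6 = 78/6 = 13; σ²_F = ((20−10)/6)² = 2.778

Forward pass:
ES_A = 0; EF_A = 4
ES_B = 4; EF_B = 4+4 = 8
ES_C = max(EF_A=4, EF_B=8) = 8; EF_C = 8+2 = 10
ES_D = 4; EF_D = 4+13 = 17
ES_E = max(EF_B=8, EF_D=17) = 17; EF_E = 17+6 = 23
ES_F = max(EF_B=8, EF_C=10, EF_E=23) = 23; EF_F = 23+13 = 36
Expected project duration μ = 36 days. Critical path: A → D → E → F.

Variance along critical path = 1.778 + 1.000 + 5.444 + 2.778 = 11.000; σ = √11.000 = 3.317 days.
Z = (29 − 36) / 3.317 = -2.111
P(T ≤ 29) = Φ(-2.111) ≈ 0.017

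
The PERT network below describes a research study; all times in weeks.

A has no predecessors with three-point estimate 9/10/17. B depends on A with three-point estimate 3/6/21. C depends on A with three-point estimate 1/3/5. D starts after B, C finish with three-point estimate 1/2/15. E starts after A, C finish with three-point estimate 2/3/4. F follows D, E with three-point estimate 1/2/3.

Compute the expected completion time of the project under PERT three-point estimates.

te_A = (9 + 4·10 + 17)/6 = 66/6 = 11
te_B = (3 + 4·6 + 21)/6 = 48/6 = 8
te_C = (1 + 4·3 + 5)/6 = 18/6 = 3
te_D = (1 + 4·2 + 15)/6 = 24/6 = 4
te_E = (2 + 4·3 + 4)/6 = 18/6 = 3
te_F = (1 + 4·2 + 3)/6 = 12/6 = 2

Forward pass:
ES_A = 0; EF_A = 11
ES_B = 11; EF_B = 11+8 = 19
ES_C = 11; EF_C = 11+3 = 14
ES_D = max(EF_B=19, EF_C=14) = 19; EF_D = 19+4 = 23
ES_E = max(EF_A=11, EF_C=14) = 14; EF_E = 14+3 = 17
ES_F = max(EF_D=23, EF_E=17) = 23; EF_F = 23+2 = 25
Expected project duration μ = 25 weeks. Critical path: A → B → D → F.

25 weeks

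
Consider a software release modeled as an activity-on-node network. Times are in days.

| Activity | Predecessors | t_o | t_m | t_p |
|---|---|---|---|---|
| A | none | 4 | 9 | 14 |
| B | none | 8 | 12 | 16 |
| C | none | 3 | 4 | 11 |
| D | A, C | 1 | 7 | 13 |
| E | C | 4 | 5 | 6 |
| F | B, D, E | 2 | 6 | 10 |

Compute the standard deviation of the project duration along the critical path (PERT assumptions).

2.92 days

te_A = (4 + 4·9 + 14)/6 = 54/6 = 9; σ²_A = ((14−4)/6)² = 2.778
te_B = (8 + 4·12 + 16)/6 = 72/6 = 12; σ²_B = ((16−8)/6)² = 1.778
te_C = (3 + 4·4 + 11)/6 = 30/6 = 5; σ²_C = ((11−3)/6)² = 1.778
te_D = (1 + 4·7 + 13)/6 = 42/6 = 7; σ²_D = ((13−1)/6)² = 4.000
te_E = (4 + 4·5 + 6)/6 = 30/6 = 5; σ²_E = ((6−4)/6)² = 0.111
te_F = (2 + 4·6 + 10)/6 = 36/6 = 6; σ²_F = ((10−2)/6)² = 1.778

Forward pass:
ES_A = 0; EF_A = 9
ES_B = 0; EF_B = 12
ES_C = 0; EF_C = 5
ES_D = max(EF_A=9, EF_C=5) = 9; EF_D = 9+7 = 16
ES_E = 5; EF_E = 5+5 = 10
ES_F = max(EF_B=12, EF_D=16, EF_E=10) = 16; EF_F = 16+6 = 22
Expected project duration μ = 22 days. Critical path: A → D → F.

Variance along critical path = 2.778 + 4.000 + 1.778 = 8.556
σ = √8.556 = 2.925 days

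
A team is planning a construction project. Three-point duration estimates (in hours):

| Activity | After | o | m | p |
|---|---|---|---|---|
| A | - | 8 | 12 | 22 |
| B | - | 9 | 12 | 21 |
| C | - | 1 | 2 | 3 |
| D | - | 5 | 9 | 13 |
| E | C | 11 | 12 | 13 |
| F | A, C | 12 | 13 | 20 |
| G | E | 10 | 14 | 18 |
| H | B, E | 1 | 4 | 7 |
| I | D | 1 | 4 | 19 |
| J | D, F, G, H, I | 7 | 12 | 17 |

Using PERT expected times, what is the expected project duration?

40 hours

te_A = (8 + 4·12 + 22)/6 = 78/6 = 13
te_B = (9 + 4·12 + 21)/6 = 78/6 = 13
te_C = (1 + 4·2 + 3)/6 = 12/6 = 2
te_D = (5 + 4·9 + 13)/6 = 54/6 = 9
te_E = (11 + 4·12 + 13)/6 = 72/6 = 12
te_F = (12 + 4·13 + 20)/6 = 84/6 = 14
te_G = (10 + 4·14 + 18)/6 = 84/6 = 14
te_H = (1 + 4·4 + 7)/6 = 24/6 = 4
te_I = (1 + 4·4 + 19)/6 = 36/6 = 6
te_J = (7 + 4·12 + 17)/6 = 72/6 = 12

Forward pass:
ES_A = 0; EF_A = 13
ES_B = 0; EF_B = 13
ES_C = 0; EF_C = 2
ES_D = 0; EF_D = 9
ES_E = 2; EF_E = 2+12 = 14
ES_F = max(EF_A=13, EF_C=2) = 13; EF_F = 13+14 = 27
ES_G = 14; EF_G = 14+14 = 28
ES_H = max(EF_B=13, EF_E=14) = 14; EF_H = 14+4 = 18
ES_I = 9; EF_I = 9+6 = 15
ES_J = max(EF_D=9, EF_F=27, EF_G=28, EF_H=18, EF_I=15) = 28; EF_J = 28+12 = 40
Expected project duration μ = 40 hours. Critical path: C → E → G → J.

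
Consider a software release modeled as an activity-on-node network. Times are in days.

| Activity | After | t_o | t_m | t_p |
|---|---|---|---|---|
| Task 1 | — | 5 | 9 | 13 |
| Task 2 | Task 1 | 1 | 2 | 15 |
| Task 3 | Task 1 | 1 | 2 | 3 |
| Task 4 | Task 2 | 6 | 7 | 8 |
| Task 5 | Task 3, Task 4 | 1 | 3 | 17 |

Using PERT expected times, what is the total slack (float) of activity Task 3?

te_Task 1 = (5 + 4·9 + 13)/6 = 54/6 = 9
te_Task 2 = (1 + 4·2 + 15)/6 = 24/6 = 4
te_Task 3 = (1 + 4·2 + 3)/6 = 12/6 = 2
te_Task 4 = (6 + 4·7 + 8)/6 = 42/6 = 7
te_Task 5 = (1 + 4·3 + 17)/6 = 30/6 = 5

Forward pass:
ES_Task 1 = 0; EF_Task 1 = 9
ES_Task 2 = 9; EF_Task 2 = 9+4 = 13
ES_Task 3 = 9; EF_Task 3 = 9+2 = 11
ES_Task 4 = 13; EF_Task 4 = 13+7 = 20
ES_Task 5 = max(EF_Task 3=11, EF_Task 4=20) = 20; EF_Task 5 = 20+5 = 25
Expected project duration μ = 25 days. Critical path: Task 1 → Task 2 → Task 4 → Task 5.

Backward pass:
LF_Task 5 = 25; LS_Task 5 = 25−5 = 20
LF_Task 4 = LS_Task 5 = 20; LS_Task 4 = 20−7 = 13
LF_Task 3 = LS_Task 5 = 20; LS_Task 3 = 20−2 = 18
LF_Task 2 = LS_Task 4 = 13; LS_Task 2 = 13−4 = 9
LF_Task 1 = min(LS_Task 2=9, LS_Task 3=18) = 9; LS_Task 1 = 9−9 = 0
Slack_Task 3 = LS_Task 3 − ES_Task 3 = 18 − 9 = 9

9 days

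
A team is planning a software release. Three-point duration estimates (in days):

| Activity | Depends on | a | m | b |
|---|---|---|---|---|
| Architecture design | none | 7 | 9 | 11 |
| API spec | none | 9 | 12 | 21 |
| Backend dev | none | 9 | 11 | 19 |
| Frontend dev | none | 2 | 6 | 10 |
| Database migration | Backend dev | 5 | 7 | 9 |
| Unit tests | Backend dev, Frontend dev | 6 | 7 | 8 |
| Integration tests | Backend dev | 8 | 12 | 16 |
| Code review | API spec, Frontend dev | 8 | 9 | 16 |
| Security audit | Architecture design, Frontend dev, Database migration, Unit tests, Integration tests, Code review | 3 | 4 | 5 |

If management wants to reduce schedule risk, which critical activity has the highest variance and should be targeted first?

te_Architecture design = (7 + 4·9 + 11)/6 = 54/6 = 9; σ²_Architecture design = ((11−7)/6)² = 0.444
te_API spec = (9 + 4·12 + 21)/6 = 78/6 = 13; σ²_API spec = ((21−9)/6)² = 4.000
te_Backend dev = (9 + 4·11 + 19)/6 = 72/6 = 12; σ²_Backend dev = ((19−9)/6)² = 2.778
te_Frontend dev = (2 + 4·6 + 10)/6 = 36/6 = 6; σ²_Frontend dev = ((10−2)/6)² = 1.778
te_Database migration = (5 + 4·7 + 9)/6 = 42/6 = 7; σ²_Database migration = ((9−5)/6)² = 0.444
te_Unit tests = (6 + 4·7 + 8)/6 = 42/6 = 7; σ²_Unit tests = ((8−6)/6)² = 0.111
te_Integration tests = (8 + 4·12 + 16)/6 = 72/6 = 12; σ²_Integration tests = ((16−8)/6)² = 1.778
te_Code review = (8 + 4·9 + 16)/6 = 60/6 = 10; σ²_Code review = ((16−8)/6)² = 1.778
te_Security audit = (3 + 4·4 + 5)/6 = 24/6 = 4; σ²_Security audit = ((5−3)/6)² = 0.111

Forward pass:
ES_Architecture design = 0; EF_Architecture design = 9
ES_API spec = 0; EF_API spec = 13
ES_Backend dev = 0; EF_Backend dev = 12
ES_Frontend dev = 0; EF_Frontend dev = 6
ES_Database migration = 12; EF_Database migration = 12+7 = 19
ES_Unit tests = max(EF_Backend dev=12, EF_Frontend dev=6) = 12; EF_Unit tests = 12+7 = 19
ES_Integration tests = 12; EF_Integration tests = 12+12 = 24
ES_Code review = max(EF_API spec=13, EF_Frontend dev=6) = 13; EF_Code review = 13+10 = 23
ES_Security audit = max(EF_Architecture design=9, EF_Frontend dev=6, EF_Database migration=19, EF_Unit tests=19, EF_Integration tests=24, EF_Code review=23) = 24; EF_Security audit = 24+4 = 28
Expected project duration μ = 28 days. Critical path: Backend dev → Integration tests → Security audit.

Variances on critical path: σ²_Backend dev=2.778, σ²_Integration tests=1.778, σ²_Security audit=0.111.
Largest is σ²_Backend dev = 2.778.

Backend dev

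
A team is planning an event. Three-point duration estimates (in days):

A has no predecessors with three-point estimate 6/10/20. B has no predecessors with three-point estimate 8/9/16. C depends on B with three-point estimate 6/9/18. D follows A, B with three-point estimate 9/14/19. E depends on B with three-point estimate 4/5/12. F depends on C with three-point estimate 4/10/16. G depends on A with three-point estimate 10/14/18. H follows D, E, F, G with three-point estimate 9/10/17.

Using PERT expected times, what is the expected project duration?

te_A = (6 + 4·10 + 20)/6 = 66/6 = 11
te_B = (8 + 4·9 + 16)/6 = 60/6 = 10
te_C = (6 + 4·9 + 18)/6 = 60/6 = 10
te_D = (9 + 4·14 + 19)/6 = 84/6 = 14
te_E = (4 + 4·5 + 12)/6 = 36/6 = 6
te_F = (4 + 4·10 + 16)/6 = 60/6 = 10
te_G = (10 + 4·14 + 18)/6 = 84/6 = 14
te_H = (9 + 4·10 + 17)/6 = 66/6 = 11

Forward pass:
ES_A = 0; EF_A = 11
ES_B = 0; EF_B = 10
ES_C = 10; EF_C = 10+10 = 20
ES_D = max(EF_A=11, EF_B=10) = 11; EF_D = 11+14 = 25
ES_E = 10; EF_E = 10+6 = 16
ES_F = 20; EF_F = 20+10 = 30
ES_G = 11; EF_G = 11+14 = 25
ES_H = max(EF_D=25, EF_E=16, EF_F=30, EF_G=25) = 30; EF_H = 30+11 = 41
Expected project duration μ = 41 days. Critical path: B → C → F → H.

41 days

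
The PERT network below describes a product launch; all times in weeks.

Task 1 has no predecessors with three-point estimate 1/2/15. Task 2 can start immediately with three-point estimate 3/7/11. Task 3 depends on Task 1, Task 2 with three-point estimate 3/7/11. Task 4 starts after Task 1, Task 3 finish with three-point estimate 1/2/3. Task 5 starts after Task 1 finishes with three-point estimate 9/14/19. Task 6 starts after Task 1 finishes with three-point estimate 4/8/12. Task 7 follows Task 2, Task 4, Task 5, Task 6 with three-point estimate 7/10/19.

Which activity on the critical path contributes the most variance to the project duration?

Task 1

te_Task 1 = (1 + 4·2 + 15)/6 = 24/6 = 4; σ²_Task 1 = ((15−1)/6)² = 5.444
te_Task 2 = (3 + 4·7 + 11)/6 = 42/6 = 7; σ²_Task 2 = ((11−3)/6)² = 1.778
te_Task 3 = (3 + 4·7 + 11)/6 = 42/6 = 7; σ²_Task 3 = ((11−3)/6)² = 1.778
te_Task 4 = (1 + 4·2 + 3)/6 = 12/6 = 2; σ²_Task 4 = ((3−1)/6)² = 0.111
te_Task 5 = (9 + 4·14 + 19)/6 = 84/6 = 14; σ²_Task 5 = ((19−9)/6)² = 2.778
te_Task 6 = (4 + 4·8 + 12)/6 = 48/6 = 8; σ²_Task 6 = ((12−4)/6)² = 1.778
te_Task 7 = (7 + 4·10 + 19)/6 = 66/6 = 11; σ²_Task 7 = ((19−7)/6)² = 4.000

Forward pass:
ES_Task 1 = 0; EF_Task 1 = 4
ES_Task 2 = 0; EF_Task 2 = 7
ES_Task 3 = max(EF_Task 1=4, EF_Task 2=7) = 7; EF_Task 3 = 7+7 = 14
ES_Task 4 = max(EF_Task 1=4, EF_Task 3=14) = 14; EF_Task 4 = 14+2 = 16
ES_Task 5 = 4; EF_Task 5 = 4+14 = 18
ES_Task 6 = 4; EF_Task 6 = 4+8 = 12
ES_Task 7 = max(EF_Task 2=7, EF_Task 4=16, EF_Task 5=18, EF_Task 6=12) = 18; EF_Task 7 = 18+11 = 29
Expected project duration μ = 29 weeks. Critical path: Task 1 → Task 5 → Task 7.

Variances on critical path: σ²_Task 1=5.444, σ²_Task 5=2.778, σ²_Task 7=4.000.
Largest is σ²_Task 1 = 5.444.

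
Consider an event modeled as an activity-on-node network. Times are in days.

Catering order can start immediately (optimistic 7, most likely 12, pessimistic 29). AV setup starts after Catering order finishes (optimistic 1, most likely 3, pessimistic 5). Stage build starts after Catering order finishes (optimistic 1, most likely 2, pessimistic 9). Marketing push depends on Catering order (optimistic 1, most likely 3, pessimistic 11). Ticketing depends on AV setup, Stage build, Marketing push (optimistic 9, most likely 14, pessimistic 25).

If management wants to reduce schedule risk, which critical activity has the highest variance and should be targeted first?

te_Catering order = (7 + 4·12 + 29)/6 = 84/6 = 14; σ²_Catering order = ((29−7)/6)² = 13.444
te_AV setup = (1 + 4·3 + 5)/6 = 18/6 = 3; σ²_AV setup = ((5−1)/6)² = 0.444
te_Stage build = (1 + 4·2 + 9)/6 = 18/6 = 3; σ²_Stage build = ((9−1)/6)² = 1.778
te_Marketing push = (1 + 4·3 + 11)/6 = 24/6 = 4; σ²_Marketing push = ((11−1)/6)² = 2.778
te_Ticketing = (9 + 4·14 + 25)/6 = 90/6 = 15; σ²_Ticketing = ((25−9)/6)² = 7.111

Forward pass:
ES_Catering order = 0; EF_Catering order = 14
ES_AV setup = 14; EF_AV setup = 14+3 = 17
ES_Stage build = 14; EF_Stage build = 14+3 = 17
ES_Marketing push = 14; EF_Marketing push = 14+4 = 18
ES_Ticketing = max(EF_AV setup=17, EF_Stage build=17, EF_Marketing push=18) = 18; EF_Ticketing = 18+15 = 33
Expected project duration μ = 33 days. Critical path: Catering order → Marketing push → Ticketing.

Variances on critical path: σ²_Catering order=13.444, σ²_Marketing push=2.778, σ²_Ticketing=7.111.
Largest is σ²_Catering order = 13.444.

Catering order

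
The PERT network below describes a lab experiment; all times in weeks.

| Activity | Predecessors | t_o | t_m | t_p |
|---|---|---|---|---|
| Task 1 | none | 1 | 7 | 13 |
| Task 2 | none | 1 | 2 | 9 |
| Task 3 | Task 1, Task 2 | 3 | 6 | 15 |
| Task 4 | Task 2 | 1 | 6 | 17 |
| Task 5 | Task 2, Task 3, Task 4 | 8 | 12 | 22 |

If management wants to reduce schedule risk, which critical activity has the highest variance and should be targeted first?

Task 5

te_Task 1 = (1 + 4·7 + 13)/6 = 42/6 = 7; σ²_Task 1 = ((13−1)/6)² = 4.000
te_Task 2 = (1 + 4·2 + 9)/6 = 18/6 = 3; σ²_Task 2 = ((9−1)/6)² = 1.778
te_Task 3 = (3 + 4·6 + 15)/6 = 42/6 = 7; σ²_Task 3 = ((15−3)/6)² = 4.000
te_Task 4 = (1 + 4·6 + 17)/6 = 42/6 = 7; σ²_Task 4 = ((17−1)/6)² = 7.111
te_Task 5 = (8 + 4·12 + 22)/6 = 78/6 = 13; σ²_Task 5 = ((22−8)/6)² = 5.444

Forward pass:
ES_Task 1 = 0; EF_Task 1 = 7
ES_Task 2 = 0; EF_Task 2 = 3
ES_Task 3 = max(EF_Task 1=7, EF_Task 2=3) = 7; EF_Task 3 = 7+7 = 14
ES_Task 4 = 3; EF_Task 4 = 3+7 = 10
ES_Task 5 = max(EF_Task 2=3, EF_Task 3=14, EF_Task 4=10) = 14; EF_Task 5 = 14+13 = 27
Expected project duration μ = 27 weeks. Critical path: Task 1 → Task 3 → Task 5.

Variances on critical path: σ²_Task 1=4.000, σ²_Task 3=4.000, σ²_Task 5=5.444.
Largest is σ²_Task 5 = 5.444.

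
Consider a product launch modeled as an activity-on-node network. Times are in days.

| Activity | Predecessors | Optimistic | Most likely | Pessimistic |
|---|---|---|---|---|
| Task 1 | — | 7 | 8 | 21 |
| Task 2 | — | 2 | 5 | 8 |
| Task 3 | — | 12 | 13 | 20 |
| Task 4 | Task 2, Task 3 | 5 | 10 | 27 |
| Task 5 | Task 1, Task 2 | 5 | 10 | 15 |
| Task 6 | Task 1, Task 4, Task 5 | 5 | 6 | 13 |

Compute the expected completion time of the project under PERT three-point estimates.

te_Task 1 = (7 + 4·8 + 21)/6 = 60/6 = 10
te_Task 2 = (2 + 4·5 + 8)/6 = 30/6 = 5
te_Task 3 = (12 + 4·13 + 20)/6 = 84/6 = 14
te_Task 4 = (5 + 4·10 + 27)/6 = 72/6 = 12
te_Task 5 = (5 + 4·10 + 15)/6 = 60/6 = 10
te_Task 6 = (5 + 4·6 + 13)/6 = 42/6 = 7

Forward pass:
ES_Task 1 = 0; EF_Task 1 = 10
ES_Task 2 = 0; EF_Task 2 = 5
ES_Task 3 = 0; EF_Task 3 = 14
ES_Task 4 = max(EF_Task 2=5, EF_Task 3=14) = 14; EF_Task 4 = 14+12 = 26
ES_Task 5 = max(EF_Task 1=10, EF_Task 2=5) = 10; EF_Task 5 = 10+10 = 20
ES_Task 6 = max(EF_Task 1=10, EF_Task 4=26, EF_Task 5=20) = 26; EF_Task 6 = 26+7 = 33
Expected project duration μ = 33 days. Critical path: Task 3 → Task 4 → Task 6.

33 days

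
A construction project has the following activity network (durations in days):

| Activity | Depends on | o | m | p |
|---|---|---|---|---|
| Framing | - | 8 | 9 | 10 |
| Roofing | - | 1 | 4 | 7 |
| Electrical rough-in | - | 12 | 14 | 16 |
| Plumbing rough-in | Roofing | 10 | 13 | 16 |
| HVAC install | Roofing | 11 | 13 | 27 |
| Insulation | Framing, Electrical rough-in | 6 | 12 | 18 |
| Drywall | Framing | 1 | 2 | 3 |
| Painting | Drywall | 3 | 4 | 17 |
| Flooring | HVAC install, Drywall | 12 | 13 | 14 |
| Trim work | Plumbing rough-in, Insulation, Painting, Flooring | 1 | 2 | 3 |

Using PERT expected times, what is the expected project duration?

te_Framing = (8 + 4·9 + 10)/6 = 54/6 = 9
te_Roofing = (1 + 4·4 + 7)/6 = 24/6 = 4
te_Electrical rough-in = (12 + 4·14 + 16)/6 = 84/6 = 14
te_Plumbing rough-in = (10 + 4·13 + 16)/6 = 78/6 = 13
te_HVAC install = (11 + 4·13 + 27)/6 = 90/6 = 15
te_Insulation = (6 + 4·12 + 18)/6 = 72/6 = 12
te_Drywall = (1 + 4·2 + 3)/6 = 12/6 = 2
te_Painting = (3 + 4·4 + 17)/6 = 36/6 = 6
te_Flooring = (12 + 4·13 + 14)/6 = 78/6 = 13
te_Trim work = (1 + 4·2 + 3)/6 = 12/6 = 2

Forward pass:
ES_Framing = 0; EF_Framing = 9
ES_Roofing = 0; EF_Roofing = 4
ES_Electrical rough-in = 0; EF_Electrical rough-in = 14
ES_Plumbing rough-in = 4; EF_Plumbing rough-in = 4+13 = 17
ES_HVAC install = 4; EF_HVAC install = 4+15 = 19
ES_Insulation = max(EF_Framing=9, EF_Electrical rough-in=14) = 14; EF_Insulation = 14+12 = 26
ES_Drywall = 9; EF_Drywall = 9+2 = 11
ES_Painting = 11; EF_Painting = 11+6 = 17
ES_Flooring = max(EF_HVAC install=19, EF_Drywall=11) = 19; EF_Flooring = 19+13 = 32
ES_Trim work = max(EF_Plumbing rough-in=17, EF_Insulation=26, EF_Painting=17, EF_Flooring=32) = 32; EF_Trim work = 32+2 = 34
Expected project duration μ = 34 days. Critical path: Roofing → HVAC install → Flooring → Trim work.

34 days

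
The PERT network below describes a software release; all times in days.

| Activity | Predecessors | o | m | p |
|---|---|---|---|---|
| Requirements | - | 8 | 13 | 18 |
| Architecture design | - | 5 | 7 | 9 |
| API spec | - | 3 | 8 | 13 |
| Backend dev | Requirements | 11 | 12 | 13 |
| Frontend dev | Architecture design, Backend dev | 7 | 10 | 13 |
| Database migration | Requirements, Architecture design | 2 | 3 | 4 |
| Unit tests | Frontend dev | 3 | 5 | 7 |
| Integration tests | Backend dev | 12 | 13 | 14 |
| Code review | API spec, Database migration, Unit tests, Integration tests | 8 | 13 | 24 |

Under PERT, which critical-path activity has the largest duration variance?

te_Requirements = (8 + 4·13 + 18)/6 = 78/6 = 13; σ²_Requirements = ((18−8)/6)² = 2.778
te_Architecture design = (5 + 4·7 + 9)/6 = 42/6 = 7; σ²_Architecture design = ((9−5)/6)² = 0.444
te_API spec = (3 + 4·8 + 13)/6 = 48/6 = 8; σ²_API spec = ((13−3)/6)² = 2.778
te_Backend dev = (11 + 4·12 + 13)/6 = 72/6 = 12; σ²_Backend dev = ((13−11)/6)² = 0.111
te_Frontend dev = (7 + 4·10 + 13)/6 = 60/6 = 10; σ²_Frontend dev = ((13−7)/6)² = 1.000
te_Database migration = (2 + 4·3 + 4)/6 = 18/6 = 3; σ²_Database migration = ((4−2)/6)² = 0.111
te_Unit tests = (3 + 4·5 + 7)/6 = 30/6 = 5; σ²_Unit tests = ((7−3)/6)² = 0.444
te_Integration tests = (12 + 4·13 + 14)/6 = 78/6 = 13; σ²_Integration tests = ((14−12)/6)² = 0.111
te_Code review = (8 + 4·13 + 24)/6 = 84/6 = 14; σ²_Code review = ((24−8)/6)² = 7.111

Forward pass:
ES_Requirements = 0; EF_Requirements = 13
ES_Architecture design = 0; EF_Architecture design = 7
ES_API spec = 0; EF_API spec = 8
ES_Backend dev = 13; EF_Backend dev = 13+12 = 25
ES_Frontend dev = max(EF_Architecture design=7, EF_Backend dev=25) = 25; EF_Frontend dev = 25+10 = 35
ES_Database migration = max(EF_Requirements=13, EF_Architecture design=7) = 13; EF_Database migration = 13+3 = 16
ES_Unit tests = 35; EF_Unit tests = 35+5 = 40
ES_Integration tests = 25; EF_Integration tests = 25+13 = 38
ES_Code review = max(EF_API spec=8, EF_Database migration=16, EF_Unit tests=40, EF_Integration tests=38) = 40; EF_Code review = 40+14 = 54
Expected project duration μ = 54 days. Critical path: Requirements → Backend dev → Frontend dev → Unit tests → Code review.

Variances on critical path: σ²_Requirements=2.778, σ²_Backend dev=0.111, σ²_Frontend dev=1.000, σ²_Unit tests=0.444, σ²_Code review=7.111.
Largest is σ²_Code review = 7.111.

Code review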